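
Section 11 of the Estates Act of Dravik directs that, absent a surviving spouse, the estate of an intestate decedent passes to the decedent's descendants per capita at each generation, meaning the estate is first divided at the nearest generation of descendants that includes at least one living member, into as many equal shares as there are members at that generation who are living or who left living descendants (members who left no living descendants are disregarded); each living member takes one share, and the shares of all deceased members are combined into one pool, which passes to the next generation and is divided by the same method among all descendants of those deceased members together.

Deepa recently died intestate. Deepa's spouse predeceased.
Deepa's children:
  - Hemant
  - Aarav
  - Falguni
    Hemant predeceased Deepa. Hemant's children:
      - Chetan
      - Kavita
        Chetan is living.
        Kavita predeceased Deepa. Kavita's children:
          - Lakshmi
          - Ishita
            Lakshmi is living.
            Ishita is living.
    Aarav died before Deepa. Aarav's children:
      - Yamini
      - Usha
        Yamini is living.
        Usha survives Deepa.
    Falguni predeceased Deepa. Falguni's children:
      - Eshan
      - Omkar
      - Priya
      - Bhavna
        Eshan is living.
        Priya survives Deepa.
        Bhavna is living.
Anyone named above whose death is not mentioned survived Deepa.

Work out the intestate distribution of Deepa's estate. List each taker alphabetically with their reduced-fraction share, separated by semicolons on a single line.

There is no surviving spouse, so the entire estate passes to Deepa's descendants per capita at each generation.
No one at generation 1 (Hemant, Aarav, Falguni) is living; moving to the next generation.
At generation 2 (Chetan, Kavita, Yamini, Usha, Eshan, Omkar, Priya, Bhavna) there are 8 shares of (1)/8 = 1/8 each.
Living: Chetan, Yamini, Usha, Eshan, Omkar, Priya, and Bhavna — each takes 1/8.
Deceased: Kavita. That 1/8 share is carried to generation 3.
At generation 3 (Lakshmi, Ishita) there are 2 shares of (1/8)/2 = 1/16 each.
Living: Lakshmi and Ishita — each takes 1/16.

Bhavna 1/8; Chetan 1/8; Eshan 1/8; Ishita 1/16; Lakshmi 1/16; Omkar 1/8; Priya 1/8; Usha 1/8; Yamini 1/8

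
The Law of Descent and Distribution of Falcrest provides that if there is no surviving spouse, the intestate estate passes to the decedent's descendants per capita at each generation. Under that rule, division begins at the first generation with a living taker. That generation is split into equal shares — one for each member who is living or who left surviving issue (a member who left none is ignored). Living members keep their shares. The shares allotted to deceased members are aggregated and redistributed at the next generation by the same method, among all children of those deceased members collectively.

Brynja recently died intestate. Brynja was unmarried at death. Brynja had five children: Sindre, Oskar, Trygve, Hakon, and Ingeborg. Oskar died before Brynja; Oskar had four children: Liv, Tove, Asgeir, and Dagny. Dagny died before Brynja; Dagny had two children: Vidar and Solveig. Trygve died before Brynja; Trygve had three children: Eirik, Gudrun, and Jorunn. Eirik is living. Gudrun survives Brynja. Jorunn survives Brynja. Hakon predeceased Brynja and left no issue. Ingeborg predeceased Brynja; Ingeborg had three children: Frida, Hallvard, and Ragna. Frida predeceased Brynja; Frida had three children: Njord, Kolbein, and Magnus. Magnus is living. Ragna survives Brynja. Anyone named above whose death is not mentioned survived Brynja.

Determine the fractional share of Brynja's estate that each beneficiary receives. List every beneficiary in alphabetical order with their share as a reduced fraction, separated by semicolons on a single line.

There is no surviving spouse, so the entire estate passes to Brynja's descendants per capita at each generation.
At generation 1 (Sindre, Oskar, Trygve, Ingeborg) there are 4 shares of (1)/4 = 1/4 each.
Living: Sindre — each takes 1/4.
Deceased: Oskar, Trygve, and Ingeborg. Their combined 3/4 is pooled and carried to generation 2.
At generation 2 (Liv, Tove, Asgeir, Dagny, Eirik, Gudrun, Jorunn, Frida, Hallvard, Ragna) there are 10 shares of (3/4)/10 = 3/40 each.
Living: Liv, Tove, Asgeir, Eirik, Gudrun, Jorunn, Hallvard, and Ragna — each takes 3/40.
Deceased: Dagny and Frida. Their combined 3/20 is pooled and carried to generation 3.
At generation 3 (Vidar, Solveig, Njord, Kolbein, Magnus) there are 5 shares of (3/20)/5 = 3/100 each.
Living: Vidar, Solveig, Njord, Kolbein, and Magnus — each takes 3/100.

Asgeir 3/40; Eirik 3/40; Gudrun 3/40; Hallvard 3/40; Jorunn 3/40; Kolbein 3/100; Liv 3/40; Magnus 3/100; Njord 3/100; Ragna 3/40; Sindre 1/4; Solveig 3/100; Tove 3/40; Vidar 3/100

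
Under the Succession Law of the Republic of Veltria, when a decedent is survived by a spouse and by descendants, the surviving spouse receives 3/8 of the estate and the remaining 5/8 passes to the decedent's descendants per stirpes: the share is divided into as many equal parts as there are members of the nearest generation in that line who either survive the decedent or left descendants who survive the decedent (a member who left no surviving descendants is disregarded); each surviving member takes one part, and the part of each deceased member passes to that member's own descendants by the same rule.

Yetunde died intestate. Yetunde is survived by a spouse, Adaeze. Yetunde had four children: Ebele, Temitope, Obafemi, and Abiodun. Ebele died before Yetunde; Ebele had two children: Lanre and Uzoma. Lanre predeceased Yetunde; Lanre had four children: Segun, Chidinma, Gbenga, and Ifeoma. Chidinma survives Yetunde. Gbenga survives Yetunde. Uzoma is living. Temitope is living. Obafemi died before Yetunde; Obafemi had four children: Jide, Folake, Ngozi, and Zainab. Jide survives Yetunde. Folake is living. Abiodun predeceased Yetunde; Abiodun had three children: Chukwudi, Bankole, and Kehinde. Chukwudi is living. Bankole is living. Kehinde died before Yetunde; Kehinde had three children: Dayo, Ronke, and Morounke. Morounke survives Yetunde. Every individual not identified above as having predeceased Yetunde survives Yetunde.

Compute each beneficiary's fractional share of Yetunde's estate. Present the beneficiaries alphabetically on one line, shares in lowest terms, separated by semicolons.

Adaeze 3/8; Bankole 5/96; Chidinma 5/256; Chukwudi 5/96; Dayo 5/288; Folake 5/128; Gbenga 5/256; Ifeoma 5/256; Jide 5/128; Morounke 5/288; Ngozi 5/128; Ronke 5/288; Segun 5/256; Temitope 5/32; Uzoma 5/64; Zainab 5/128

Adaeze, as surviving spouse, takes 3/8.
The remaining 5/8 passes to Yetunde's descendants per stirpes.
The 5/8 is divided into 4 equal shares of 5/32 among Ebele, Temitope, Obafemi, Abiodun.
Ebele predeceased; the 5/32 allotted to Ebele's branch passes to Ebele's issue by representation.
The 5/32 is divided into 2 equal shares of 5/64 among Lanre, Uzoma.
Lanre predeceased; the 5/64 allotted to Lanre's branch passes to Lanre's issue by representation.
The 5/64 is divided into 4 equal shares of 5/256 among Segun, Chidinma, Gbenga, Ifeoma.
Segun is living and takes 5/256.
Chidinma is living and takes 5/256.
Gbenga is living and takes 5/256.
Ifeoma is living and takes 5/256.
Uzoma is living and takes 5/64.
Temitope is living and takes 5/32.
Obafemi predeceased; the 5/32 allotted to Obafemi's branch passes to Obafemi's issue by representation.
The 5/32 is divided into 4 equal shares of 5/128 among Jide, Folake, Ngozi, Zainab.
Jide is living and takes 5/128.
Folake is living and takes 5/128.
Ngozi is living and takes 5/128.
Zainab is living and takes 5/128.
Abiodun predeceased; the 5/32 allotted to Abiodun's branch passes to Abiodun's issue by representation.
The 5/32 is divided into 3 equal shares of 5/96 among Chukwudi, Bankole, Kehinde.
Chukwudi is living and takes 5/96.
Bankole is living and takes 5/96.
Kehinde predeceased; the 5/96 allotted to Kehinde's branch passes to Kehinde's issue by representation.
The 5/96 is divided into 3 equal shares of 5/288 among Dayo, Ronke, Morounke.
Dayo is living and takes 5/288.
Ronke is living and takes 5/288.
Morounke is living and takes 5/288.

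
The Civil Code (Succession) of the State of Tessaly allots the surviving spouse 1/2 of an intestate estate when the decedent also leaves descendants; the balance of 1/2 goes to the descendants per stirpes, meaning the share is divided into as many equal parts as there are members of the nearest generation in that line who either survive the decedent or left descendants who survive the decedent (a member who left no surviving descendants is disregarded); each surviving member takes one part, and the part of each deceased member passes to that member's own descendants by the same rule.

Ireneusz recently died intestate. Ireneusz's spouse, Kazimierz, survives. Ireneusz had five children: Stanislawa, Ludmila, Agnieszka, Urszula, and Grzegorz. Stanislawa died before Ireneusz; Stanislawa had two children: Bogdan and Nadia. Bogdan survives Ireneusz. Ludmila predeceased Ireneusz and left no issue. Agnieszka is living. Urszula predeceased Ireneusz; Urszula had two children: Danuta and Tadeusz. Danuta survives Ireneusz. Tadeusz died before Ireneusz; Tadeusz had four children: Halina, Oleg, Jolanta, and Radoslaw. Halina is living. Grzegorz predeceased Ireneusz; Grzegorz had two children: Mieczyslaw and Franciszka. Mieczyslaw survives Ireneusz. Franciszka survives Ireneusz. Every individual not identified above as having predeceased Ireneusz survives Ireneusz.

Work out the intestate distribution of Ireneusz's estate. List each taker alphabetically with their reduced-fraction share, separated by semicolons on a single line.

Agnieszka 1/8; Bogdan 1/16; Danuta 1/16; Franciszka 1/16; Halina 1/64; Jolanta 1/64; Kazimierz 1/2; Mieczyslaw 1/16; Nadia 1/16; Oleg 1/64; Radoslaw 1/64

Kazimierz, as surviving spouse, takes 1/2.
The remaining 1/2 passes to Ireneusz's descendants per stirpes.
Ludmila left no surviving issue, so that branch lapses and is disregarded.
The 1/2 is divided into 4 equal shares of 1/8 among Stanislawa, Agnieszka, Urszula, Grzegorz.
Stanislawa predeceased; the 1/8 allotted to Stanislawa's branch passes to Stanislawa's issue by representation.
The 1/8 is divided into 2 equal shares of 1/16 among Bogdan, Nadia.
Bogdan is living and takes 1/16.
Nadia is living and takes 1/16.
Agnieszka is living and takes 1/8.
Urszula predeceased; the 1/8 allotted to Urszula's branch passes to Urszula's issue by representation.
The 1/8 is divided into 2 equal shares of 1/16 among Danuta, Tadeusz.
Danuta is living and takes 1/16.
Tadeusz predeceased; the 1/16 allotted to Tadeusz's branch passes to Tadeusz's issue by representation.
The 1/16 is divided into 4 equal shares of 1/64 among Halina, Oleg, Jolanta, Radoslaw.
Halina is living and takes 1/64.
Oleg is living and takes 1/64.
Jolanta is living and takes 1/64.
Radoslaw is living and takes 1/64.
Grzegorz predeceased; the 1/8 allotted to Grzegorz's branch passes to Grzegorz's issue by representation.
The 1/8 is divided into 2 equal shares of 1/16 among Mieczyslaw, Franciszka.
Mieczyslaw is living and takes 1/16.
Franciszka is living and takes 1/16.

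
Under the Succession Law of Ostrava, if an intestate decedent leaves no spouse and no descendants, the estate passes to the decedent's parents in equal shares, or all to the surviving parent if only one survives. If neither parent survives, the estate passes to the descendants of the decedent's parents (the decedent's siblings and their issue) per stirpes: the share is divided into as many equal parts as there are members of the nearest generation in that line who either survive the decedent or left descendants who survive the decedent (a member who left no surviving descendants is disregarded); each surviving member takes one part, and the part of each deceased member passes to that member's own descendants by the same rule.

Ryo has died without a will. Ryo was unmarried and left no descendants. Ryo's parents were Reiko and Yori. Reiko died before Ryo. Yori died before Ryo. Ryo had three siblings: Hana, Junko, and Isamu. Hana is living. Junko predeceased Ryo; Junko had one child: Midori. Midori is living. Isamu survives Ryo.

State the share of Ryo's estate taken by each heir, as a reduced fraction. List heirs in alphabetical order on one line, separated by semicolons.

Neither parent survives and there are no descendants, so the estate passes to Ryo's siblings and their issue per stirpes.
The estate is divided into 3 equal shares of 1/3 among Hana, Junko, Isamu.
Hana is living and takes 1/3.
Junko predeceased; the 1/3 allotted to Junko's branch passes to Junko's issue by representation.
Midori is the sole taker at this level and receives the full 1/3.
Isamu is living and takes 1/3.

Hana 1/3; Isamu 1/3; Midori 1/3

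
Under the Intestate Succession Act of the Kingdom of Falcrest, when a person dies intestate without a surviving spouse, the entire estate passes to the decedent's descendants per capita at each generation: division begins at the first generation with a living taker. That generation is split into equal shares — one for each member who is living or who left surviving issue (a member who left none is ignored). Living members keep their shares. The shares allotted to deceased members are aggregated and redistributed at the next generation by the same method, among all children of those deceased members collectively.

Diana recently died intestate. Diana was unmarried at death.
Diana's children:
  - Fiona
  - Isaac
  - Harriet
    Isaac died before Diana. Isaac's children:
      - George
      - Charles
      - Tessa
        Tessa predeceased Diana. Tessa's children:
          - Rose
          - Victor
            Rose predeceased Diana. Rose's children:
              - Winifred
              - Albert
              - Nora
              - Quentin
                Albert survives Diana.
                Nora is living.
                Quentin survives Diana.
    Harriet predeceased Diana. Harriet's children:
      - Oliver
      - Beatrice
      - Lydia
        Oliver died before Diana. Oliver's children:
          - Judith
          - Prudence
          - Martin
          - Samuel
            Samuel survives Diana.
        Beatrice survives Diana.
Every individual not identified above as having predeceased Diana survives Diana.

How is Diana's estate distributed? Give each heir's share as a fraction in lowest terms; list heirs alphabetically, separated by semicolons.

Albert 1/108; Beatrice 1/9; Charles 1/9; Fiona 1/3; George 1/9; Judith 1/27; Lydia 1/9; Martin 1/27; Nora 1/108; Prudence 1/27; Quentin 1/108; Samuel 1/27; Victor 1/27; Winifred 1/108

There is no surviving spouse, so the entire estate passes to Diana's descendants per capita at each generation.
At generation 1 (Fiona, Isaac, Harriet) there are 3 shares of (1)/3 = 1/3 each.
Living: Fiona — each takes 1/3.
Deceased: Isaac and Harriet. Their combined 2/3 is pooled and carried to generation 2.
At generation 2 (George, Charles, Tessa, Oliver, Beatrice, Lydia) there are 6 shares of (2/3)/6 = 1/9 each.
Living: George, Charles, Beatrice, and Lydia — each takes 1/9.
Deceased: Tessa and Oliver. Their combined 2/9 is pooled and carried to generation 3.
At generation 3 (Rose, Victor, Judith, Prudence, Martin, Samuel) there are 6 shares of (2/9)/6 = 1/27 each.
Living: Victor, Judith, Prudence, Martin, and Samuel — each takes 1/27.
Deceased: Rose. That 1/27 share is carried to generation 4.
At generation 4 (Winifred, Albert, Nora, Quentin) there are 4 shares of (1/27)/4 = 1/108 each.
Living: Winifred, Albert, Nora, and Quentin — each takes 1/108.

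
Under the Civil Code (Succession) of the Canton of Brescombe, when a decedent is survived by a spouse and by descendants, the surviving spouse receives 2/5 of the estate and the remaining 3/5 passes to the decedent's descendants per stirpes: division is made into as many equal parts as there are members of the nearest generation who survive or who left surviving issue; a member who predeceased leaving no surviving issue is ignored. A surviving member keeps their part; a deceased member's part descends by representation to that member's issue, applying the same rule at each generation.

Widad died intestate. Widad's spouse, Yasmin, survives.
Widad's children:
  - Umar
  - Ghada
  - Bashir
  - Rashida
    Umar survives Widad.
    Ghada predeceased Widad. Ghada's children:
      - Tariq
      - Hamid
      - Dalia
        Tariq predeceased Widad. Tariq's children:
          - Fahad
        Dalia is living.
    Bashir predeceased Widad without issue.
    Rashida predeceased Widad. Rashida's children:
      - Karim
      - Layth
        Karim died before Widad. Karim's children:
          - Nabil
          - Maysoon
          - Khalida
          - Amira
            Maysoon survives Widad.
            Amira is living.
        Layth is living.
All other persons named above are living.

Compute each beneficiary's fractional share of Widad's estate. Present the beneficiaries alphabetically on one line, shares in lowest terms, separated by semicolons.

Amira 1/40; Dalia 1/15; Fahad 1/15; Hamid 1/15; Khalida 1/40; Layth 1/10; Maysoon 1/40; Nabil 1/40; Umar 1/5; Yasmin 2/5

Yasmin, as surviving spouse, takes 2/5.
The remaining 3/5 passes to Widad's descendants per stirpes.
Bashir left no surviving issue, so that branch lapses and is disregarded.
The 3/5 is divided into 3 equal shares of 1/5 among Umar, Ghada, Rashida.
Umar is living and takes 1/5.
Ghada predeceased; the 1/5 allotted to Ghada's branch passes to Ghada's issue by representation.
The 1/5 is divided into 3 equal shares of 1/15 among Tariq, Hamid, Dalia.
Tariq predeceased; the 1/15 allotted to Tariq's branch passes to Tariq's issue by representation.
Fahad is the sole taker at this level and receives the full 1/15.
Hamid is living and takes 1/15.
Dalia is living and takes 1/15.
Rashida predeceased; the 1/5 allotted to Rashida's branch passes to Rashida's issue by representation.
The 1/5 is divided into 2 equal shares of 1/10 among Karim, Layth.
Karim predeceased; the 1/10 allotted to Karim's branch passes to Karim's issue by representation.
The 1/10 is divided into 4 equal shares of 1/40 among Nabil, Maysoon, Khalida, Amira.
Nabil is living and takes 1/40.
Maysoon is living and takes 1/40.
Khalida is living and takes 1/40.
Amira is living and takes 1/40.
Layth is living and takes 1/10.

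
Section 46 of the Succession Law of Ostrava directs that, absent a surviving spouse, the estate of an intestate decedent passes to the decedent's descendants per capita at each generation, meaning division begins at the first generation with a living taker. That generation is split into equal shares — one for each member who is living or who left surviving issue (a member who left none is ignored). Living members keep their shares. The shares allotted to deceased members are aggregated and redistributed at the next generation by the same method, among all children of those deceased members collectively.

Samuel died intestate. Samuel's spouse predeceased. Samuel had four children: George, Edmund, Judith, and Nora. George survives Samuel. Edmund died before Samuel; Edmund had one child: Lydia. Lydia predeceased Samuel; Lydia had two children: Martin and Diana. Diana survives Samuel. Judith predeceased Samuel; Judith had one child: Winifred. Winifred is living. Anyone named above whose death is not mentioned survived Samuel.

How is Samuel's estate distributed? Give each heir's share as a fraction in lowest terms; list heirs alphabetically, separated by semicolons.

There is no surviving spouse, so the entire estate passes to Samuel's descendants per capita at each generation.
At generation 1 (George, Edmund, Judith, Nora) there are 4 shares of (1)/4 = 1/4 each.
Living: George and Nora — each takes 1/4.
Deceased: Edmund and Judith. Their combined 1/2 is pooled and carried to generation 2.
At generation 2 (Lydia, Winifred) there are 2 shares of (1/2)/2 = 1/4 each.
Living: Winifred — each takes 1/4.
Deceased: Lydia. That 1/4 share is carried to generation 3.
At generation 3 (Martin, Diana) there are 2 shares of (1/4)/2 = 1/8 each.
Living: Martin and Diana — each takes 1/8.

Diana 1/8; George 1/4; Martin 1/8; Nora 1/4; Winifred 1/4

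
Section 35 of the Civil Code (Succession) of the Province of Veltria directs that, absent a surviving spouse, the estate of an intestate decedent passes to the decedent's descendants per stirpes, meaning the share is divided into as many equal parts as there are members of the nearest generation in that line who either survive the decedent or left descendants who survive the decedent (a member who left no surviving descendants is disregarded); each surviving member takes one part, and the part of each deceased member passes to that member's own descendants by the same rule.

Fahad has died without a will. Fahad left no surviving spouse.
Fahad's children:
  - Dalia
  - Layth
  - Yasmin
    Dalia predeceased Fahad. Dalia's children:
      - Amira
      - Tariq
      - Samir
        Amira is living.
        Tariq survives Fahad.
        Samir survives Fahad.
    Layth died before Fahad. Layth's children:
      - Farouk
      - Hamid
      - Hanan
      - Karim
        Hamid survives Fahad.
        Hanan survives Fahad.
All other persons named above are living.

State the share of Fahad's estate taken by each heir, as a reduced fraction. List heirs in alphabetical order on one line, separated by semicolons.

There is no surviving spouse, so the entire estate passes to Fahad's descendants per stirpes.
The estate is divided into 3 equal shares of 1/3 among Dalia, Layth, Yasmin.
Dalia predeceased; the 1/3 allotted to Dalia's branch passes to Dalia's issue by representation.
The 1/3 is divided into 3 equal shares of 1/9 among Amira, Tariq, Samir.
Amira is living and takes 1/9.
Tariq is living and takes 1/9.
Samir is living and takes 1/9.
Layth predeceased; the 1/3 allotted to Layth's branch passes to Layth's issue by representation.
The 1/3 is divided into 4 equal shares of 1/12 among Farouk, Hamid, Hanan, Karim.
Farouk is living and takes 1/12.
Hamid is living and takes 1/12.
Hanan is living and takes 1/12.
Karim is living and takes 1/12.
Yasmin is living and takes 1/3.

Amira 1/9; Farouk 1/12; Hamid 1/12; Hanan 1/12; Karim 1/12; Samir 1/9; Tariq 1/9; Yasmin 1/3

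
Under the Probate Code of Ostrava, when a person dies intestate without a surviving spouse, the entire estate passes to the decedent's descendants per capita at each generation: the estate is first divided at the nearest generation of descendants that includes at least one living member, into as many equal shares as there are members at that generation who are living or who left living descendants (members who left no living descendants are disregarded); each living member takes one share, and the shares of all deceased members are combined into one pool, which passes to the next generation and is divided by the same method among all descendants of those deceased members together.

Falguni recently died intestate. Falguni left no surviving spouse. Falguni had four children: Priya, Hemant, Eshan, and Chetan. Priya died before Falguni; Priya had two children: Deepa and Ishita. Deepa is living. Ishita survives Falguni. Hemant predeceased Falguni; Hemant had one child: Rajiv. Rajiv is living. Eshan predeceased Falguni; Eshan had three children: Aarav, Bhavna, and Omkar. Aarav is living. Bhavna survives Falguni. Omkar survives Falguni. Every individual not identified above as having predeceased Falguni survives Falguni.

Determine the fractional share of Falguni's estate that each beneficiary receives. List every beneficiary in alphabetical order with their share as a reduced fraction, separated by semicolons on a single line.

Aarav 1/8; Bhavna 1/8; Chetan 1/4; Deepa 1/8; Ishita 1/8; Omkar 1/8; Rajiv 1/8

There is no surviving spouse, so the entire estate passes to Falguni's descendants per capita at each generation.
At generation 1 (Priya, Hemant, Eshan, Chetan) there are 4 shares of (1)/4 = 1/4 each.
Living: Chetan — each takes 1/4.
Deceased: Priya, Hemant, and Eshan. Their combined 3/4 is pooled and carried to generation 2.
At generation 2 (Deepa, Ishita, Rajiv, Aarav, Bhavna, Omkar) there are 6 shares of (3/4)/6 = 1/8 each.
Living: Deepa, Ishita, Rajiv, Aarav, Bhavna, and Omkar — each takes 1/8.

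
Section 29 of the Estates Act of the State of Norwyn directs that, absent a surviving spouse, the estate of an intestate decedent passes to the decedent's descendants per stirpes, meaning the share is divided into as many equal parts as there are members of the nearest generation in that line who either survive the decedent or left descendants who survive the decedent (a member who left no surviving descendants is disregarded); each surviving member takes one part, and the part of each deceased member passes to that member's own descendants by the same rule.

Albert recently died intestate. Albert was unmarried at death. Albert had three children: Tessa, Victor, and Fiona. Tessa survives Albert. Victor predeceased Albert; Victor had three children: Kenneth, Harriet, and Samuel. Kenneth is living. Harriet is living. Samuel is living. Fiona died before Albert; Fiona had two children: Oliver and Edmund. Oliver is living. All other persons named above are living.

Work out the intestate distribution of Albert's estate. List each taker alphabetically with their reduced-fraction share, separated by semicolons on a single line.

There is no surviving spouse, so the entire estate passes to Albert's descendants per stirpes.
The estate is divided into 3 equal shares of 1/3 among Tessa, Victor, Fiona.
Tessa is living and takes 1/3.
Victor predeceased; the 1/3 allotted to Victor's branch passes to Victor's issue by representation.
The 1/3 is divided into 3 equal shares of 1/9 among Kenneth, Harriet, Samuel.
Kenneth is living and takes 1/9.
Harriet is living and takes 1/9.
Samuel is living and takes 1/9.
Fiona predeceased; the 1/3 allotted to Fiona's branch passes to Fiona's issue by representation.
The 1/3 is divided into 2 equal shares of 1/6 among Oliver, Edmund.
Oliver is living and takes 1/6.
Edmund is living and takes 1/6.

Edmund 1/6; Harriet 1/9; Kenneth 1/9; Oliver 1/6; Samuel 1/9; Tessa 1/3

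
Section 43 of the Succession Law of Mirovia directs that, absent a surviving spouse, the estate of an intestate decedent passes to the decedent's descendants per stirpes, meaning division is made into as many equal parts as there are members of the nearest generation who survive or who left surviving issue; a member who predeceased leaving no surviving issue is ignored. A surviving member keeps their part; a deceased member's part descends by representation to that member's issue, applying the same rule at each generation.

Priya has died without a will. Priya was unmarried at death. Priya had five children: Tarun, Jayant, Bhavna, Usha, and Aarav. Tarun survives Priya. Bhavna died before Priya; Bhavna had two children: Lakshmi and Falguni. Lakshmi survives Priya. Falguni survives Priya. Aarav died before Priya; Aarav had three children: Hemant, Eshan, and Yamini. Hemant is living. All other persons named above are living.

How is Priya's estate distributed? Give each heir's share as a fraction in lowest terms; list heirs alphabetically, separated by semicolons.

Eshan 1/15; Falguni 1/10; Hemant 1/15; Jayant 1/5; Lakshmi 1/10; Tarun 1/5; Usha 1/5; Yamini 1/15

There is no surviving spouse, so the entire estate passes to Priya's descendants per stirpes.
The estate is divided into 5 equal shares of 1/5 among Tarun, Jayant, Bhavna, Usha, Aarav.
Tarun is living and takes 1/5.
Jayant is living and takes 1/5.
Bhavna predeceased; the 1/5 allotted to Bhavna's branch passes to Bhavna's issue by representation.
The 1/5 is divided into 2 equal shares of 1/10 among Lakshmi, Falguni.
Lakshmi is living and takes 1/10.
Falguni is living and takes 1/10.
Usha is living and takes 1/5.
Aarav predeceased; the 1/5 allotted to Aarav's branch passes to Aarav's issue by representation.
The 1/5 is divided into 3 equal shares of 1/15 among Hemant, Eshan, Yamini.
Hemant is living and takes 1/15.
Eshan is living and takes 1/15.
Yamini is living and takes 1/15.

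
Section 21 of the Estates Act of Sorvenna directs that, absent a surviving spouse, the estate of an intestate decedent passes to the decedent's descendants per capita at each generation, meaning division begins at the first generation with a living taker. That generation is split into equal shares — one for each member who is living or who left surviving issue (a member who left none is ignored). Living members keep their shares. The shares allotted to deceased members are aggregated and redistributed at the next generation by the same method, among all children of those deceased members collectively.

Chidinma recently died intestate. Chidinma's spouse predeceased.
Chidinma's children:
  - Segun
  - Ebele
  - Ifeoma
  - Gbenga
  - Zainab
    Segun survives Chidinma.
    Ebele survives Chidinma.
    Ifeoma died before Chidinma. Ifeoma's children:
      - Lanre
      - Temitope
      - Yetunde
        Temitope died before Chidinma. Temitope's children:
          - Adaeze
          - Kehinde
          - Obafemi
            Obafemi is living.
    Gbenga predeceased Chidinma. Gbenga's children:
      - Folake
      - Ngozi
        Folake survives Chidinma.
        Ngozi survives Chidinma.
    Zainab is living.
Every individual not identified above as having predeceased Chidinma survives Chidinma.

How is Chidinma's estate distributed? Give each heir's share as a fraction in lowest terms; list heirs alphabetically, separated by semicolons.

There is no surviving spouse, so the entire estate passes to Chidinma's descendants per capita at each generation.
At generation 1 (Segun, Ebele, Ifeoma, Gbenga, Zainab) there are 5 shares of (1)/5 = 1/5 each.
Living: Segun, Ebele, and Zainab — each takes 1/5.
Deceased: Ifeoma and Gbenga. Their combined 2/5 is pooled and carried to generation 2.
At generation 2 (Lanre, Temitope, Yetunde, Folake, Ngozi) there are 5 shares of (2/5)/5 = 2/25 each.
Living: Lanre, Yetunde, Folake, and Ngozi — each takes 2/25.
Deceased: Temitope. That 2/25 share is carried to generation 3.
At generation 3 (Adaeze, Kehinde, Obafemi) there are 3 shares of (2/25)/3 = 2/75 each.
Living: Adaeze, Kehinde, and Obafemi — each takes 2/75.

Adaeze 2/75; Ebele 1/5; Folake 2/25; Kehinde 2/75; Lanre 2/25; Ngozi 2/25; Obafemi 2/75; Segun 1/5; Yetunde 2/25; Zainab 1/5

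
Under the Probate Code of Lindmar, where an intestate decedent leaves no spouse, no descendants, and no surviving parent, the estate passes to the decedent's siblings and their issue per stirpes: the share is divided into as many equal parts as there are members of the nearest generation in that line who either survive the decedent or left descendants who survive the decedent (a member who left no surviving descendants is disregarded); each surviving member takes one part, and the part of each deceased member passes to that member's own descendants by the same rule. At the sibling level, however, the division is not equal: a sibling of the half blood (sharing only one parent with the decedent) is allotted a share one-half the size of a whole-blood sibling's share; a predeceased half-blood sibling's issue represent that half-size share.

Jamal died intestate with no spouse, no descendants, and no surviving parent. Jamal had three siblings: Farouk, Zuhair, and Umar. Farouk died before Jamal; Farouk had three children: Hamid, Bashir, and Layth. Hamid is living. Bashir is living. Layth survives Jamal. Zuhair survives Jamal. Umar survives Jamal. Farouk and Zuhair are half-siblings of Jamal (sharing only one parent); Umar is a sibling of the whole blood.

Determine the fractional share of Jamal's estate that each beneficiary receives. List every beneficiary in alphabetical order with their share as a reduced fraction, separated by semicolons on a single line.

No spouse, descendants, or parent survives, so the estate passes to Jamal's siblings per stirpes.
Half-blood siblings count for one-half the weight of whole-blood siblings at the initial division.
Dividing 1 in proportion to weights (total weight 2): Farouk (weight 1/2) → 1/4; Zuhair (weight 1/2) → 1/4; Umar (weight 1) → 1/2.
Farouk predeceased; the 1/4 allotted to Farouk's branch passes to Farouk's issue by representation.
The 1/4 is divided into 3 equal shares of 1/12 among Hamid, Bashir, Layth.
Hamid is living and takes 1/12.
Bashir is living and takes 1/12.
Layth is living and takes 1/12.
Zuhair is living and takes 1/4.
Umar is living and takes 1/2.

Bashir 1/12; Hamid 1/12; Layth 1/12; Umar 1/2; Zuhair 1/4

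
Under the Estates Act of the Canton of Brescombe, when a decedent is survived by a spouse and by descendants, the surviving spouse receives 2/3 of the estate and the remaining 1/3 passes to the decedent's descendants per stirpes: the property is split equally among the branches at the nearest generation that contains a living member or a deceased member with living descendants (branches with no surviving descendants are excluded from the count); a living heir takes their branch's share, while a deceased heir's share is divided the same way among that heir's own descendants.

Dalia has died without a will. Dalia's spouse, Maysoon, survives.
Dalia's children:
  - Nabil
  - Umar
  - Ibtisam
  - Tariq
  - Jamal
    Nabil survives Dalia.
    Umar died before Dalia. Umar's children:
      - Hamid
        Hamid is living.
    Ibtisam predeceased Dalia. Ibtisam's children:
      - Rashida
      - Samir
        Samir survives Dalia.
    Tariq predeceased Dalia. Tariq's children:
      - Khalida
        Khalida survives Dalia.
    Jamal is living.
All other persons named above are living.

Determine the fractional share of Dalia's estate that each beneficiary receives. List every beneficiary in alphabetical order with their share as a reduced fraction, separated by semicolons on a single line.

Maysoon, as surviving spouse, takes 2/3.
The remaining 1/3 passes to Dalia's descendants per stirpes.
The 1/3 is divided into 5 equal shares of 1/15 among Nabil, Umar, Ibtisam, Tariq, Jamal.
Nabil is living and takes 1/15.
Umar predeceased; the 1/15 allotted to Umar's branch passes to Umar's issue by representation.
Hamid is the sole taker at this level and receives the full 1/15.
Ibtisam predeceased; the 1/15 allotted to Ibtisam's branch passes to Ibtisam's issue by representation.
The 1/15 is divided into 2 equal shares of 1/30 among Rashida, Samir.
Rashida is living and takes 1/30.
Samir is living and takes 1/30.
Tariq predeceased; the 1/15 allotted to Tariq's branch passes to Tariq's issue by representation.
Khalida is the sole taker at this level and receives the full 1/15.
Jamal is living and takes 1/15.

Hamid 1/15; Jamal 1/15; Khalida 1/15; Maysoon 2/3; Nabil 1/15; Rashida 1/30; Samir 1/30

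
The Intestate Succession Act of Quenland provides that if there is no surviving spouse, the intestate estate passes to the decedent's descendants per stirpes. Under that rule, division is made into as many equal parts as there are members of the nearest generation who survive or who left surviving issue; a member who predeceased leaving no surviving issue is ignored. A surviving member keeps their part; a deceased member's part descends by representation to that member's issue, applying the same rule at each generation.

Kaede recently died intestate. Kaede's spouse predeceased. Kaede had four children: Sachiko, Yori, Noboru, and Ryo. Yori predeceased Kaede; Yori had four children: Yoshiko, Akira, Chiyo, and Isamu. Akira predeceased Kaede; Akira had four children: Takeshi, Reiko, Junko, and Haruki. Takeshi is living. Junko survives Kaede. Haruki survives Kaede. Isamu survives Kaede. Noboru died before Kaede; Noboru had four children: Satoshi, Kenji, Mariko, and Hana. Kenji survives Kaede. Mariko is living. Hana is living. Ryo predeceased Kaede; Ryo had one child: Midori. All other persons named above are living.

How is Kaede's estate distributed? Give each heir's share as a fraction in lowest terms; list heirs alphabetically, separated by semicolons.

Chiyo 1/16; Hana 1/16; Haruki 1/64; Isamu 1/16; Junko 1/64; Kenji 1/16; Mariko 1/16; Midori 1/4; Reiko 1/64; Sachiko 1/4; Satoshi 1/16; Takeshi 1/64; Yoshiko 1/16

There is no surviving spouse, so the entire estate passes to Kaede's descendants per stirpes.
The estate is divided into 4 equal shares of 1/4 among Sachiko, Yori, Noboru, Ryo.
Sachiko is living and takes 1/4.
Yori predeceased; the 1/4 allotted to Yori's branch passes to Yori's issue by representation.
The 1/4 is divided into 4 equal shares of 1/16 among Yoshiko, Akira, Chiyo, Isamu.
Yoshiko is living and takes 1/16.
Akira predeceased; the 1/16 allotted to Akira's branch passes to Akira's issue by representation.
The 1/16 is divided into 4 equal shares of 1/64 among Takeshi, Reiko, Junko, Haruki.
Takeshi is living and takes 1/64.
Reiko is living and takes 1/64.
Junko is living and takes 1/64.
Haruki is living and takes 1/64.
Chiyo is living and takes 1/16.
Isamu is living and takes 1/16.
Noboru predeceased; the 1/4 allotted to Noboru's branch passes to Noboru's issue by representation.
The 1/4 is divided into 4 equal shares of 1/16 among Satoshi, Kenji, Mariko, Hana.
Satoshi is living and takes 1/16.
Kenji is living and takes 1/16.
Mariko is living and takes 1/16.
Hana is living and takes 1/16.
Ryo predeceased; the 1/4 allotted to Ryo's branch passes to Ryo's issue by representation.
Midori is the sole taker at this level and receives the full 1/4.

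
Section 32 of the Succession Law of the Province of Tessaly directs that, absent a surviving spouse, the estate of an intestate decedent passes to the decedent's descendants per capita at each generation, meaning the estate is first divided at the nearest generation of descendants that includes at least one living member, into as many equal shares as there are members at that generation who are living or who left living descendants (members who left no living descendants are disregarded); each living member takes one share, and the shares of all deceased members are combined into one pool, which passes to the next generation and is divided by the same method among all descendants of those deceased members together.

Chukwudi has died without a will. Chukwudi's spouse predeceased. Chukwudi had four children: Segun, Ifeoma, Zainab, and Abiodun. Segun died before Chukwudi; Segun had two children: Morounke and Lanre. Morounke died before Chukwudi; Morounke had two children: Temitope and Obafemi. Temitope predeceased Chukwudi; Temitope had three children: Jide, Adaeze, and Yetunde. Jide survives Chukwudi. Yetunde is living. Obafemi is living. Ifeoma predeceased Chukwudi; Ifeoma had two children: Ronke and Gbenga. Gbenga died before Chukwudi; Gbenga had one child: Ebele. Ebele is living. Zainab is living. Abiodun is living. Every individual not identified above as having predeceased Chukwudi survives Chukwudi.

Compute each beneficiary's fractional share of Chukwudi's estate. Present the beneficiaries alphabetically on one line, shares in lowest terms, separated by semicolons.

There is no surviving spouse, so the entire estate passes to Chukwudi's descendants per capita at each generation.
At generation 1 (Segun, Ifeoma, Zainab, Abiodun) there are 4 shares of (1)/4 = 1/4 each.
Living: Zainab and Abiodun — each takes 1/4.
Deceased: Segun and Ifeoma. Their combined 1/2 is pooled and carried to generation 2.
At generation 2 (Morounke, Lanre, Ronke, Gbenga) there are 4 shares of (1/2)/4 = 1/8 each.
Living: Lanre and Ronke — each takes 1/8.
Deceased: Morounke and Gbenga. Their combined 1/4 is pooled and carried to generation 3.
At generation 3 (Temitope, Obafemi, Ebele) there are 3 shares of (1/4)/3 = 1/12 each.
Living: Obafemi and Ebele — each takes 1/12.
Deceased: Temitope. That 1/12 share is carried to generation 4.
At generation 4 (Jide, Adaeze, Yetunde) there are 3 shares of (1/12)/3 = 1/36 each.
Living: Jide, Adaeze, and Yetunde — each takes 1/36.

Abiodun 1/4; Adaeze 1/36; Ebele 1/12; Jide 1/36; Lanre 1/8; Obafemi 1/12; Ronke 1/8; Yetunde 1/36; Zainab 1/4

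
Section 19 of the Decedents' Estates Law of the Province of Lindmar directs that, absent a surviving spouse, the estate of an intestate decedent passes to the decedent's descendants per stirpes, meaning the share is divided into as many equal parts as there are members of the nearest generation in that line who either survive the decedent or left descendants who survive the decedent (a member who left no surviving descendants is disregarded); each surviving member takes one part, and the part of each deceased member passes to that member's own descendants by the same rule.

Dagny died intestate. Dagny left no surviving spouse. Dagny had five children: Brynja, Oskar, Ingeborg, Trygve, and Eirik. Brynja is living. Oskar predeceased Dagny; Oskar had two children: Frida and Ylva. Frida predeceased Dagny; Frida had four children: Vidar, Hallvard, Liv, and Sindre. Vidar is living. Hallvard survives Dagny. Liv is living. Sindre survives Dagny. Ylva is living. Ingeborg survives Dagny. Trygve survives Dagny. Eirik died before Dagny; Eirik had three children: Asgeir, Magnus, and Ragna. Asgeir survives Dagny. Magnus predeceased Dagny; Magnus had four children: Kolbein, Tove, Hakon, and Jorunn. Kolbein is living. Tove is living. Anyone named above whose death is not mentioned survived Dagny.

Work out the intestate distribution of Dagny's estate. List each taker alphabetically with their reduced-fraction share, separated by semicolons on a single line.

Asgeir 1/15; Brynja 1/5; Hakon 1/60; Hallvard 1/40; Ingeborg 1/5; Jorunn 1/60; Kolbein 1/60; Liv 1/40; Ragna 1/15; Sindre 1/40; Tove 1/60; Trygve 1/5; Vidar 1/40; Ylva 1/10

There is no surviving spouse, so the entire estate passes to Dagny's descendants per stirpes.
The estate is divided into 5 equal shares of 1/5 among Brynja, Oskar, Ingeborg, Trygve, Eirik.
Brynja is living and takes 1/5.
Oskar predeceased; the 1/5 allotted to Oskar's branch passes to Oskar's issue by representation.
The 1/5 is divided into 2 equal shares of 1/10 among Frida, Ylva.
Frida predeceased; the 1/10 allotted to Frida's branch passes to Frida's issue by representation.
The 1/10 is divided into 4 equal shares of 1/40 among Vidar, Hallvard, Liv, Sindre.
Vidar is living and takes 1/40.
Hallvard is living and takes 1/40.
Liv is living and takes 1/40.
Sindre is living and takes 1/40.
Ylva is living and takes 1/10.
Ingeborg is living and takes 1/5.
Trygve is living and takes 1/5.
Eirik predeceased; the 1/5 allotted to Eirik's branch passes to Eirik's issue by representation.
The 1/5 is divided into 3 equal shares of 1/15 among Asgeir, Magnus, Ragna.
Asgeir is living and takes 1/15.
Magnus predeceased; the 1/15 allotted to Magnus's branch passes to Magnus's issue by representation.
The 1/15 is divided into 4 equal shares of 1/60 among Kolbein, Tove, Hakon, Jorunn.
Kolbein is living and takes 1/60.
Tove is living and takes 1/60.
Hakon is living and takes 1/60.
Jorunn is living and takes 1/60.
Ragna is living and takes 1/15.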